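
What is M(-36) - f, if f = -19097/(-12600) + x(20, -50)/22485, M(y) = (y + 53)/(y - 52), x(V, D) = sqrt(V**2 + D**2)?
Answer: -118421/69300 - 2*sqrt(29)/4497 ≈ -1.7112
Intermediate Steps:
x(V, D) = sqrt(D**2 + V**2)
M(y) = (53 + y)/(-52 + y)
f = 19097/12600 + 2*sqrt(29)/4497 (f = -19097/(-12600) + sqrt((-50)**2 + 20**2)/22485 = -19097*(-1/12600) + sqrt(2500 + 400)*(1/22485) = 19097/12600 + sqrt(2900)*(1/22485) = 19097/12600 + (10*sqrt(29))*(1/22485) = 19097/12600 + 2*sqrt(29)/4497 ≈ 1.5180)
M(-36) - f = (53 - 36)/(-52 - 36) - (19097/12600 + 2*sqrt(29)/4497) = 17/(-88) + (-19097/12600 - 2*sqrt(29)/4497) = -1/88*17 + (-19097/12600 - 2*sqrt(29)/4497) = -17/88 + (-19097/12600 - 2*sqrt(29)/4497) = -118421/69300 - 2*sqrt(29)/4497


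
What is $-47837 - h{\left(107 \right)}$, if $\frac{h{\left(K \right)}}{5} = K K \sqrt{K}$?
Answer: $-47837 - 57245 \sqrt{107} \approx -6.3998 \cdot 10^{5}$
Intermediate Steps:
$h{\left(K \right)} = 5 K^{\frac{5}{2}}$ ($h{\left(K \right)} = 5 K K \sqrt{K} = 5 K^{2} \sqrt{K} = 5 K^{\frac{5}{2}}$)
$-47837 - h{\left(107 \right)} = -47837 - 5 \cdot 107^{\frac{5}{2}} = -47837 - 5 \cdot 11449 \sqrt{107} = -47837 - 57245 \sqrt{107}$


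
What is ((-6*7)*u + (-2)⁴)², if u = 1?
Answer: 676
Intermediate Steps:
((-6*7)*u + (-2)⁴)² = (-6*7*1 + (-2)⁴)² = (-42*1 + 16)² = (-42 + 16)² = (-26)² = 676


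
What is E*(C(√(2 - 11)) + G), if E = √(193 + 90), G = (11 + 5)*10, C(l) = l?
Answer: √283*(160 + 3*I) ≈ 2691.6 + 50.468*I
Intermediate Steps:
G = 160 (G = 16*10 = 160)
E = √283 ≈ 16.823
E*(C(√(2 - 11)) + G) = √283*(√(2 - 11) + 160) = √283*(√(-9) + 160) = √283*(3*I + 160) = √283*(160 + 3*I)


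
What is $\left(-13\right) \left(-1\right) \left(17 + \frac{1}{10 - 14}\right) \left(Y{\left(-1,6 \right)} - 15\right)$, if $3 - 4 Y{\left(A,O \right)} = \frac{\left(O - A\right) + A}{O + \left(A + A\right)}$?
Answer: $- \frac{101907}{32} \approx -3184.6$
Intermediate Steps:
$Y{\left(A,O \right)} = \frac{3}{4} - \frac{O}{4 \left(O + 2 A\right)}$ ($Y{\left(A,O \right)} = \frac{3}{4} - \frac{\left(\left(O - A\right) + A\right) \frac{1}{O + \left(A + A\right)}}{4} = \frac{3}{4} - \frac{O \frac{1}{O + 2 A}}{4} = \frac{3}{4} - \frac{O}{4 \left(O + 2 A\right)}$)
$\left(-13\right) \left(-1\right) \left(17 + \frac{1}{10 - 14}\right) \left(Y{\left(-1,6 \right)} - 15\right) = \left(-13\right) \left(-1\right) \left(17 + \frac{1}{10 - 14}\right) \left(\frac{6 + 3 \left(-1\right)}{2 \left(6 + 2 \left(-1\right)\right)} - 15\right) = 13 \left(17 + \frac{1}{-4}\right) \left(\frac{6 - 3}{2 \left(6 - 2\right)} - 15\right) = 13 \left(17 - \frac{1}{4}\right) \left(\frac{1}{2} \cdot \frac{1}{4} \cdot 3 - 15\right) = 13 \frac{67 \left(\frac{1}{2} \cdot \frac{1}{4} \cdot 3 - 15\right)}{4} = 13 \frac{67 \left(\frac{3}{8} - 15\right)}{4} = 13 \cdot \frac{67}{4} \left(- \frac{117}{8}\right) = 13 \left(- \frac{7839}{32}\right) = - \frac{101907}{32}$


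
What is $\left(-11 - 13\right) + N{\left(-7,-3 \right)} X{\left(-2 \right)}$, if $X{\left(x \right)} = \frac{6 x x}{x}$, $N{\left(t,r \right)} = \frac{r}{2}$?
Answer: $-6$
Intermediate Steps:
$N{\left(t,r \right)} = \frac{r}{2}$ ($N{\left(t,r \right)} = r \frac{1}{2} = \frac{r}{2}$)
$X{\left(x \right)} = 6 x$ ($X{\left(x \right)} = \frac{6 x^{2}}{x} = 6 x$)
$\left(-11 - 13\right) + N{\left(-7,-3 \right)} X{\left(-2 \right)} = \left(-11 - 13\right) + \frac{1}{2} \left(-3\right) 6 \left(-2\right) = -24 - -18 = -24 + 18 = -6$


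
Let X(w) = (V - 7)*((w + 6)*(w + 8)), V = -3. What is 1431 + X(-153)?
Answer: -211719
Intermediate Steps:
X(w) = -10*(6 + w)*(8 + w) (X(w) = (-3 - 7)*((w + 6)*(w + 8)) = -10*(6 + w)*(8 + w))
1431 + X(-153) = 1431 + (-480 - 140*(-153) - 10*(-153)²) = 1431 + (-480 + 21420 - 10*23409) = 1431 + (-480 + 21420 - 234090) = 1431 - 213150 = -211719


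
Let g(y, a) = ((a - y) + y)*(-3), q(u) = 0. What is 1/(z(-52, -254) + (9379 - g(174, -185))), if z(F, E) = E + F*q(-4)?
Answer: 1/8570 ≈ 0.00011669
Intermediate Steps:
g(y, a) = -3*a (g(y, a) = a*(-3) = -3*a)
z(F, E) = E (z(F, E) = E + F*0 = E + 0 = E)
1/(z(-52, -254) + (9379 - g(174, -185))) = 1/(-254 + (9379 - (-3)*(-185))) = 1/(-254 + (9379 - 1*555)) = 1/(-254 + (9379 - 555)) = 1/(-254 + 8824) = 1/8570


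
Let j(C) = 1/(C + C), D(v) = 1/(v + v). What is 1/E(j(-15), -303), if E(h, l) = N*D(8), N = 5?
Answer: 16/5 ≈ 3.2000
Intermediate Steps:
D(v) = 1/(2*v)
j(C) = 1/(2*C)
E(h, l) = 5/16 (E(h, l) = 5*((1/2)/8) = 5*((1/2)*(1/8)) = 5*(1/16) = 5/16)
1/E(j(-15), -303) = 1/(5/16) = 16/5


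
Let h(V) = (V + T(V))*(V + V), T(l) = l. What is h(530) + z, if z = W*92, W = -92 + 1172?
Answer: 1222960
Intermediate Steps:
W = 1080
h(V) = 4*V² (h(V) = (V + V)*(V + V) = (2*V)*(2*V) = 4*V²)
z = 99360 (z = 1080*92 = 99360)
h(530) + z = 4*530² + 99360 = 4*280900 + 99360 = 1123600 + 99360 = 1222960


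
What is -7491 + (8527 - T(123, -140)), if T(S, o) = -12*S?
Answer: 2512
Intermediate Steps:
-7491 + (8527 - T(123, -140)) = -7491 + (8527 - (-12)*123) = -7491 + (8527 - 1*(-1476)) = -7491 + (8527 + 1476) = -7491 + 10003 = 2512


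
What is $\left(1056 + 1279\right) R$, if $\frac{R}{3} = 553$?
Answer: $3873765$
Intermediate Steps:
$R = 1659$ ($R = 3 \cdot 553 = 1659$)
$\left(1056 + 1279\right) R = \left(1056 + 1279\right) 1659 = 2335 \cdot 1659 = 3873765$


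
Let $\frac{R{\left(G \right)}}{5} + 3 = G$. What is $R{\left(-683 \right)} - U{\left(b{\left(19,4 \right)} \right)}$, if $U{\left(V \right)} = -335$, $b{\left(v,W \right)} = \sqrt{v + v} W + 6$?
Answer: $-3095$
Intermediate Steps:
$b{\left(v,W \right)} = 6 + W \sqrt{2} \sqrt{v}$ ($b{\left(v,W \right)} = \sqrt{2 v} W + 6 = \sqrt{2} \sqrt{v} W + 6 = W \sqrt{2} \sqrt{v} + 6 = 6 + W \sqrt{2} \sqrt{v}$)
$R{\left(G \right)} = -15 + 5 G$
$R{\left(-683 \right)} - U{\left(b{\left(19,4 \right)} \right)} = \left(-15 + 5 \left(-683\right)\right) - -335 = \left(-15 - 3415\right) + 335 = -3430 + 335 = -3095$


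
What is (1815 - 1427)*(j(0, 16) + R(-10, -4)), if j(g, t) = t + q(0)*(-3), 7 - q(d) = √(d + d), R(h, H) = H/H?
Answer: -1552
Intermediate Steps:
R(h, H) = 1
q(d) = 7 - √2*√d (q(d) = 7 - √(d + d) = 7 - √(2*d) = 7 - √2*√d)
j(g, t) = -21 + t (j(g, t) = t + (7 - √2*√0)*(-3) = t + (7 - 1*√2*0)*(-3) = t + (7 + 0)*(-3) = t + 7*(-3) = t - 21 = -21 + t)
(1815 - 1427)*(j(0, 16) + R(-10, -4)) = (1815 - 1427)*((-21 + 16) + 1) = 388*(-5 + 1) = 388*(-4) = -1552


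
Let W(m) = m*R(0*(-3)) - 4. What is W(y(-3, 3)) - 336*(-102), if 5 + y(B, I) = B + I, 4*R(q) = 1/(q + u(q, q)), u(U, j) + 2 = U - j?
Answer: 274149/8 ≈ 34269.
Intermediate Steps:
u(U, j) = -2 + U - j (u(U, j) = -2 + (U - j) = -2 + U - j)
R(q) = 1/(4*(-2 + q)) (R(q) = 1/(4*(q + (-2 + q - q))) = 1/(4*(q - 2)) = 1/(4*(-2 + q)))
y(B, I) = -5 + B + I (y(B, I) = -5 + (B + I) = -5 + B + I)
W(m) = -4 - m/8 (W(m) = m*(1/(4*(-2 + 0*(-3)))) - 4 = m*(1/(4*(-2 + 0))) - 4 = m*((1/4)/(-2)) - 4 = m*((1/4)*(-1/2)) - 4 = m*(-1/8) - 4 = -m/8 - 4 = -4 - m/8)
W(y(-3, 3)) - 336*(-102) = (-4 - (-5 - 3 + 3)/8) - 336*(-102) = (-4 - 1/8*(-5)) + 34272 = (-4 + 5/8) + 34272 = -27/8 + 34272 = 274149/8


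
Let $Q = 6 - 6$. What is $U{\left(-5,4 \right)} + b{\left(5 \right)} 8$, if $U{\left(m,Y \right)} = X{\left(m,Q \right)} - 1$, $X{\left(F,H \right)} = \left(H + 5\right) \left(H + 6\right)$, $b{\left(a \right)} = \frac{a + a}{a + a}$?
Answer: $37$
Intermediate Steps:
$Q = 0$ ($Q = 6 - 6 = 0$)
$b{\left(a \right)} = 1$ ($b{\left(a \right)} = \frac{2 a}{2 a} = 2 a \frac{1}{2 a} = 1$)
$X{\left(F,H \right)} = \left(5 + H\right) \left(6 + H\right)$
$U{\left(m,Y \right)} = 29$ ($U{\left(m,Y \right)} = \left(30 + 0^{2} + 11 \cdot 0\right) - 1 = \left(30 + 0 + 0\right) - 1 = 30 - 1 = 29$)
$U{\left(-5,4 \right)} + b{\left(5 \right)} 8 = 29 + 1 \cdot 8 = 29 + 8 = 37$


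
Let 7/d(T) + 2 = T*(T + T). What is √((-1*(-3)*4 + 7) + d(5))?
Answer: √2757/12 ≈ 4.3756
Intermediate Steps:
d(T) = 7/(-2 + 2*T²) (d(T) = 7/(-2 + T*(T + T)) = 7/(-2 + T*(2*T)) = 7/(-2 + 2*T²))
√((-1*(-3)*4 + 7) + d(5)) = √((-1*(-3)*4 + 7) + 7/(2*(-1 + 5²))) = √((3*4 + 7) + 7/(2*(-1 + 25))) = √((12 + 7) + (7/2)/24) = √(19 + (7/2)*(1/24)) = √(19 + 7/48) = √(919/48) = √2757/12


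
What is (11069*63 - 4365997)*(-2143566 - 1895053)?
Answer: 14816279594350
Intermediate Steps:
(11069*63 - 4365997)*(-2143566 - 1895053) = (697347 - 4365997)*(-4038619) = -3668650*(-4038619) = 14816279594350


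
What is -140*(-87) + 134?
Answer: 12314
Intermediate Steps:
-140*(-87) + 134 = 12180 + 134 = 12314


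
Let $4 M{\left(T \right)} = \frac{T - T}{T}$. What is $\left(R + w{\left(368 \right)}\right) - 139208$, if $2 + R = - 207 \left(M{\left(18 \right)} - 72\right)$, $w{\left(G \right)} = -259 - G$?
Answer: $-124933$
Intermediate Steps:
$M{\left(T \right)} = 0$ ($M{\left(T \right)} = \frac{\left(T - T\right) \frac{1}{T}}{4} = \frac{0 \frac{1}{T}}{4} = \frac{1}{4} \cdot 0 = 0$)
$R = 14902$ ($R = -2 - 207 \left(0 - 72\right) = -2 - -14904 = -2 + 14904 = 14902$)
$\left(R + w{\left(368 \right)}\right) - 139208 = \left(14902 - 627\right) - 139208 = 14275 - 139208 = -124933$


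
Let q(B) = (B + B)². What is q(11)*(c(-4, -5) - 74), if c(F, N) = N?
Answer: -38236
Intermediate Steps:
q(B) = 4*B² (q(B) = (2*B)² = 4*B²)
q(11)*(c(-4, -5) - 74) = (4*11²)*(-5 - 74) = (4*121)*(-79) = 484*(-79) = -38236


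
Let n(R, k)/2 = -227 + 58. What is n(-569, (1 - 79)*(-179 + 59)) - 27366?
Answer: -27704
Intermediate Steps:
n(R, k) = -338 (n(R, k) = 2*(-227 + 58) = 2*(-169) = -338)
n(-569, (1 - 79)*(-179 + 59)) - 27366 = -338 - 27366 = -27704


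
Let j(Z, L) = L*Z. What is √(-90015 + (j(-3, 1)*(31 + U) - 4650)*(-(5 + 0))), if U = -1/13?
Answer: I*√11204895/13 ≈ 257.49*I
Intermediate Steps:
U = -1/13 (U = -1*1/13 = -1/13 ≈ -0.076923)
√(-90015 + (j(-3, 1)*(31 + U) - 4650)*(-(5 + 0))) = √(-90015 + ((1*(-3))*(31 - 1/13) - 4650)*(-(5 + 0))) = √(-90015 + (-3*402/13 - 4650)*(-1*5)) = √(-90015 + (-1206/13 - 4650)*(-5)) = √(-90015 - 61656/13*(-5)) = √(-90015 + 308280/13) = √(-861915/13) = I*√11204895/13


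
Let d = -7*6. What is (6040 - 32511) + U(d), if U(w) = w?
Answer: -26513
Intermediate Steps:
d = -42
(6040 - 32511) + U(d) = (6040 - 32511) - 42 = -26471 - 42 = -26513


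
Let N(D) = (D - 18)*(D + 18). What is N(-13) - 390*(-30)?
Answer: 11545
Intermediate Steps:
N(D) = (-18 + D)*(18 + D)
N(-13) - 390*(-30) = (-324 + (-13)**2) - 390*(-30) = (-324 + 169) + 11700 = -155 + 11700 = 11545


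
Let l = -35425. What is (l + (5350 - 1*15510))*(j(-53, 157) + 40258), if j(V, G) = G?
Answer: -1842317775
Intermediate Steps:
(l + (5350 - 1*15510))*(j(-53, 157) + 40258) = (-35425 + (5350 - 1*15510))*(157 + 40258) = (-35425 + (5350 - 15510))*40415 = (-35425 - 10160)*40415 = -45585*40415 = -1842317775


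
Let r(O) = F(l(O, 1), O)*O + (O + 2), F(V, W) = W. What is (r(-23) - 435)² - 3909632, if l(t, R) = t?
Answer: -3904303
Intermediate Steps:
r(O) = 2 + O + O² (r(O) = O*O + (O + 2) = O² + (2 + O) = 2 + O + O²)
(r(-23) - 435)² - 3909632 = ((2 - 23 + (-23)²) - 435)² - 3909632 = ((2 - 23 + 529) - 435)² - 3909632 = (508 - 435)² - 3909632 = 73² - 3909632 = 5329 - 3909632 = -3904303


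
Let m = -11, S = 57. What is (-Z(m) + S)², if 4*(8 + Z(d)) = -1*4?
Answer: 4356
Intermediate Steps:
Z(d) = -9 (Z(d) = -8 + (-1*4)/4 = -8 + (¼)*(-4) = -8 - 1 = -9)
(-Z(m) + S)² = (-1*(-9) + 57)² = (9 + 57)² = 66² = 4356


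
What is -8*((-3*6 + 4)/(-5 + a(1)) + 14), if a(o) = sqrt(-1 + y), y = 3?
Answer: -3136/23 - 112*sqrt(2)/23 ≈ -143.23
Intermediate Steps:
a(o) = sqrt(2) (a(o) = sqrt(-1 + 3) = sqrt(2))
-8*((-3*6 + 4)/(-5 + a(1)) + 14) = -8*((-3*6 + 4)/(-5 + sqrt(2)) + 14) = -8*((-18 + 4)/(-5 + sqrt(2)) + 14) = -8*(-14/(-5 + sqrt(2)) + 14) = -8*(14 - 14/(-5 + sqrt(2))) = -112 + 112/(-5 + sqrt(2))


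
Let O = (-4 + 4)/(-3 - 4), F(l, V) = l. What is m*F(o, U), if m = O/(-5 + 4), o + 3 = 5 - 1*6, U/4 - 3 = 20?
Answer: 0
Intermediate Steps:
U = 92 (U = 12 + 4*20 = 12 + 80 = 92)
o = -4 (o = -3 + (5 - 1*6) = -3 + (5 - 6) = -3 - 1 = -4)
O = 0 (O = 0/(-7) = 0*(-⅐) = 0)
m = 0 (m = 0/(-5 + 4) = 0/(-1) = 0*(-1) = 0)
m*F(o, U) = 0*(-4) = 0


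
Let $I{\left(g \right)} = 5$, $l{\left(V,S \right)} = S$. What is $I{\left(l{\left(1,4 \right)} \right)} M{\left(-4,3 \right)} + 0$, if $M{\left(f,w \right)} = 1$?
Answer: $5$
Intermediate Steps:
$I{\left(l{\left(1,4 \right)} \right)} M{\left(-4,3 \right)} + 0 = 5 \cdot 1 + 0 = 5 + 0 = 5$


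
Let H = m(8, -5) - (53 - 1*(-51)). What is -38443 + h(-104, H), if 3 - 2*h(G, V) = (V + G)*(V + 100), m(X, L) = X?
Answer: -76083/2 ≈ -38042.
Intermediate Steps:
H = -96 (H = 8 - (53 - 1*(-51)) = 8 - (53 + 51) = 8 - 1*104 = 8 - 104 = -96)
h(G, V) = 3/2 - (100 + V)*(G + V)/2 (h(G, V) = 3/2 - (V + G)*(V + 100)/2 = 3/2 - (G + V)*(100 + V)/2 = 3/2 - (100 + V)*(G + V)/2)
-38443 + h(-104, H) = -38443 + (3/2 - 50*(-104) - 50*(-96) - ½*(-96)² - ½*(-104)*(-96)) = -38443 + (3/2 + 5200 + 4800 - ½*9216 - 4992) = -38443 + (3/2 + 5200 + 4800 - 4608 - 4992) = -38443 + 803/2 = -76083/2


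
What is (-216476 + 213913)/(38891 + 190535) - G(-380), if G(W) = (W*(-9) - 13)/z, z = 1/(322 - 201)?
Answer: -94580182785/229426 ≈ -4.1225e+5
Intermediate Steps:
z = 1/121 ≈ 0.0082645
G(W) = -1573 - 1089*W (G(W) = (W*(-9) - 13)/(1/121) = (-9*W - 13)*121 = (-13 - 9*W)*121 = -1573 - 1089*W)
(-216476 + 213913)/(38891 + 190535) - G(-380) = (-216476 + 213913)/(38891 + 190535) - (-1573 - 1089*(-380)) = -2563/229426 - (-1573 + 413820) = -2563*1/229426 - 1*412247 = -2563/229426 - 412247 = -94580182785/229426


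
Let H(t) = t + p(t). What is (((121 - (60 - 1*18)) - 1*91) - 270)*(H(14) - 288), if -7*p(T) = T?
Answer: 77832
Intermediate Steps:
p(T) = -T/7
H(t) = 6*t/7 (H(t) = t - t/7 = 6*t/7)
(((121 - (60 - 1*18)) - 1*91) - 270)*(H(14) - 288) = (((121 - (60 - 1*18)) - 1*91) - 270)*((6/7)*14 - 288) = (((121 - (60 - 18)) - 91) - 270)*(12 - 288) = (((121 - 1*42) - 91) - 270)*(-276) = (((121 - 42) - 91) - 270)*(-276) = ((79 - 91) - 270)*(-276) = (-12 - 270)*(-276) = -282*(-276) = 77832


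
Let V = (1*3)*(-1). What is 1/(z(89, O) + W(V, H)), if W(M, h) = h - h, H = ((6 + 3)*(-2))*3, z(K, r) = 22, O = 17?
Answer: 1/22 ≈ 0.045455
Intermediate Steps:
V = -3 (V = 3*(-1) = -3)
H = -54 (H = (9*(-2))*3 = -18*3 = -54)
W(M, h) = 0
1/(z(89, O) + W(V, H)) = 1/(22 + 0) = 1/22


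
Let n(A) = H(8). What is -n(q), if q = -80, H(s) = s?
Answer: -8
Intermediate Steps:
n(A) = 8
-n(q) = -1*8 = -8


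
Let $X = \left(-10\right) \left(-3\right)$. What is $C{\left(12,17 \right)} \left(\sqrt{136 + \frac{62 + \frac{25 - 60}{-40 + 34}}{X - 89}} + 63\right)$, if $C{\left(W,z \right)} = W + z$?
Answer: $1827 + \frac{29 \sqrt{16898898}}{354} \approx 2163.8$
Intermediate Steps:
$X = 30$
$C{\left(12,17 \right)} \left(\sqrt{136 + \frac{62 + \frac{25 - 60}{-40 + 34}}{X - 89}} + 63\right) = \left(12 + 17\right) \left(\sqrt{136 + \frac{62 + \frac{25 - 60}{-40 + 34}}{30 - 89}} + 63\right) = 29 \left(\sqrt{136 + \frac{62 - \frac{35}{-6}}{-59}} + 63\right) = 29 \left(\sqrt{136 + \left(62 - - \frac{35}{6}\right) \left(- \frac{1}{59}\right)} + 63\right) = 29 \left(\sqrt{136 + \left(62 + \frac{35}{6}\right) \left(- \frac{1}{59}\right)} + 63\right) = 29 \left(\sqrt{136 + \frac{407}{6} \left(- \frac{1}{59}\right)} + 63\right) = 29 \left(\sqrt{136 - \frac{407}{354}} + 63\right) = 29 \left(\sqrt{\frac{47737}{354}} + 63\right) = 29 \left(\frac{\sqrt{16898898}}{354} + 63\right) = 29 \left(63 + \frac{\sqrt{16898898}}{354}\right) = 1827 + \frac{29 \sqrt{16898898}}{354}$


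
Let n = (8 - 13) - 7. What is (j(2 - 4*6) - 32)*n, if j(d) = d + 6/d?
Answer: 7164/11 ≈ 651.27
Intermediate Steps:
n = -12 (n = -5 - 7 = -12)
(j(2 - 4*6) - 32)*n = (((2 - 4*6) + 6/(2 - 4*6)) - 32)*(-12) = (((2 - 24) + 6/(2 - 24)) - 32)*(-12) = ((-22 + 6/(-22)) - 32)*(-12) = ((-22 + 6*(-1/22)) - 32)*(-12) = ((-22 - 3/11) - 32)*(-12) = (-245/11 - 32)*(-12) = -597/11*(-12) = 7164/11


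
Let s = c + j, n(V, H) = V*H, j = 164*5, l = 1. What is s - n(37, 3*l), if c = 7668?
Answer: 8377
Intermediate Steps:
j = 820
n(V, H) = H*V
s = 8488 (s = 7668 + 820 = 8488)
s - n(37, 3*l) = 8488 - 3*1*37 = 8488 - 3*37 = 8488 - 1*111 = 8488 - 111 = 8377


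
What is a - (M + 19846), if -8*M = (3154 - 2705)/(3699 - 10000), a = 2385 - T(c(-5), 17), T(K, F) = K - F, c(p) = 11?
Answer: -879872089/50408 ≈ -17455.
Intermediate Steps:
a = 2391 (a = 2385 - (11 - 1*17) = 2385 - (11 - 17) = 2385 - 1*(-6) = 2385 + 6 = 2391)
M = 449/50408 (M = -(3154 - 2705)/(8*(3699 - 10000)) = -449/(8*(-6301)) = -449*(-1)/(8*6301) = -⅛*(-449/6301) = 449/50408 ≈ 0.0089073)
a - (M + 19846) = 2391 - (449/50408 + 19846) = 2391 - 1*1000397617/50408 = 2391 - 1000397617/50408 = -879872089/50408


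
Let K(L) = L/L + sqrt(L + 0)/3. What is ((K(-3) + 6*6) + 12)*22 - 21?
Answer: 1057 + 22*I*sqrt(3)/3 ≈ 1057.0 + 12.702*I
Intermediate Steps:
K(L) = 1 + sqrt(L)/3 (K(L) = 1 + sqrt(L)*(1/3) = 1 + sqrt(L)/3)
((K(-3) + 6*6) + 12)*22 - 21 = (((1 + sqrt(-3)/3) + 6*6) + 12)*22 - 21 = (((1 + (I*sqrt(3))/3) + 36) + 12)*22 - 21 = (((1 + I*sqrt(3)/3) + 36) + 12)*22 - 21 = ((37 + I*sqrt(3)/3) + 12)*22 - 21 = (49 + I*sqrt(3)/3)*22 - 21 = (1078 + 22*I*sqrt(3)/3) - 21 = 1057 + 22*I*sqrt(3)/3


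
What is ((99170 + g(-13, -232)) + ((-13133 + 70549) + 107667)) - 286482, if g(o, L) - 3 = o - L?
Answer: -22007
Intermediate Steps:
g(o, L) = 3 + o - L (g(o, L) = 3 + (o - L) = 3 + o - L)
((99170 + g(-13, -232)) + ((-13133 + 70549) + 107667)) - 286482 = ((99170 + (3 - 13 - 1*(-232))) + ((-13133 + 70549) + 107667)) - 286482 = ((99170 + (3 - 13 + 232)) + (57416 + 107667)) - 286482 = ((99170 + 222) + 165083) - 286482 = (99392 + 165083) - 286482 = 264475 - 286482 = -22007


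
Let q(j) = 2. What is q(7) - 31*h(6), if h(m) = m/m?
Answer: -29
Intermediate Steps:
h(m) = 1
q(7) - 31*h(6) = 2 - 31*1 = 2 - 31 = -29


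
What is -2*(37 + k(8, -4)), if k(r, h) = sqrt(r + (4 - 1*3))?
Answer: -80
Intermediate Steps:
k(r, h) = sqrt(1 + r) (k(r, h) = sqrt(r + (4 - 3)) = sqrt(r + 1) = sqrt(1 + r))
-2*(37 + k(8, -4)) = -2*(37 + sqrt(1 + 8)) = -2*(37 + sqrt(9)) = -2*(37 + 3) = -2*40 = -80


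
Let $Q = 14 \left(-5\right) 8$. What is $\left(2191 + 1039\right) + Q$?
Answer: $2670$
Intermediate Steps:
$Q = -560$ ($Q = \left(-70\right) 8 = -560$)
$\left(2191 + 1039\right) + Q = \left(2191 + 1039\right) - 560 = 3230 - 560 = 2670$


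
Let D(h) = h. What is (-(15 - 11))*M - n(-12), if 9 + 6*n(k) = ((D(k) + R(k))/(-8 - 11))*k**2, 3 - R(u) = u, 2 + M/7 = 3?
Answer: -863/38 ≈ -22.711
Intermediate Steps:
M = 7 (M = -14 + 7*3 = -14 + 21 = 7)
R(u) = 3 - u
n(k) = -3/2 - k**2/38 (n(k) = -3/2 + (((k + (3 - k))/(-8 - 11))*k**2)/6 = -3/2 + ((3/(-19))*k**2)/6 = -3/2 + ((3*(-1/19))*k**2)/6 = -3/2 + (-3*k**2/19)/6 = -3/2 - k**2/38)
(-(15 - 11))*M - n(-12) = -(15 - 11)*7 - (-3/2 - 1/38*(-12)**2) = -1*4*7 - (-3/2 - 1/38*144) = -4*7 - (-3/2 - 72/19) = -28 - 1*(-201/38) = -28 + 201/38 = -863/38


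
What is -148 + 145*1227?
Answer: 177767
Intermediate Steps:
-148 + 145*1227 = -148 + 177915 = 177767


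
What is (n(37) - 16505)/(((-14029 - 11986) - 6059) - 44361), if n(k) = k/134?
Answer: 2211633/10242290 ≈ 0.21593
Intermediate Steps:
n(k) = k/134 (n(k) = k*(1/134) = k/134)
(n(37) - 16505)/(((-14029 - 11986) - 6059) - 44361) = ((1/134)*37 - 16505)/(((-14029 - 11986) - 6059) - 44361) = (37/134 - 16505)/((-26015 - 6059) - 44361) = -2211633/(134*(-32074 - 44361)) = -2211633/134/(-76435) = -2211633/134*(-1/76435) = 2211633/10242290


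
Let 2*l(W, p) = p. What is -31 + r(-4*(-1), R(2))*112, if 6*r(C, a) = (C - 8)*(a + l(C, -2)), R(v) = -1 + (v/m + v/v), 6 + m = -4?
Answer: 293/5 ≈ 58.600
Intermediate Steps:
m = -10 (m = -6 - 4 = -10)
l(W, p) = p/2
R(v) = -v/10 (R(v) = -1 + (v/(-10) + v/v) = -1 + (v*(-⅒) + 1) = -1 + (-v/10 + 1) = -1 + (1 - v/10) = -v/10)
r(C, a) = (-1 + a)*(-8 + C)/6 (r(C, a) = ((C - 8)*(a + (½)*(-2)))/6 = ((-8 + C)*(a - 1))/6 = ((-8 + C)*(-1 + a))/6 = ((-1 + a)*(-8 + C))/6 = (-1 + a)*(-8 + C)/6)
-31 + r(-4*(-1), R(2))*112 = -31 + (4/3 - (-2)*2/15 - (-2)*(-1)/3 + (-4*(-1))*(-⅒*2)/6)*112 = -31 + (4/3 - 4/3*(-⅕) - ⅙*4 + (⅙)*4*(-⅕))*112 = -31 + (4/3 + 4/15 - ⅔ - 2/15)*112 = -31 + (⅘)*112 = -31 + 448/5 = 293/5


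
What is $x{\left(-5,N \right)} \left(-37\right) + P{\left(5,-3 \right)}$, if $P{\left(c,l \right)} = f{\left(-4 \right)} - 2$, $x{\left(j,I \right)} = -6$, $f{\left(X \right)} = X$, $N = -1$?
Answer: $216$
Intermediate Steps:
$P{\left(c,l \right)} = -6$ ($P{\left(c,l \right)} = -4 - 2 = -6$)
$x{\left(-5,N \right)} \left(-37\right) + P{\left(5,-3 \right)} = \left(-6\right) \left(-37\right) - 6 = 222 - 6 = 216$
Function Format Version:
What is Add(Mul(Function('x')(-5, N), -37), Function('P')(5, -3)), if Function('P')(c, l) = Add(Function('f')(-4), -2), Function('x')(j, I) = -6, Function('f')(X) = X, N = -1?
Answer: 216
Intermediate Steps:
Function('P')(c, l) = -6 (Function('P')(c, l) = Add(-4, -2) = -6)
Add(Mul(Function('x')(-5, N), -37), Function('P')(5, -3)) = Add(Mul(-6, -37), -6) = Add(222, -6) = 216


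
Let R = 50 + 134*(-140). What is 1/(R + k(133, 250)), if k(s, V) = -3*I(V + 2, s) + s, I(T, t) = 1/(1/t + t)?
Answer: -17690/328627529 ≈ -5.3830e-5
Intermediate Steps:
I(T, t) = 1/(t + 1/t)
k(s, V) = s - 3*s/(1 + s**2) (k(s, V) = -3*s/(1 + s**2) + s = s - 3*s/(1 + s**2))
R = -18710 (R = 50 - 18760 = -18710)
1/(R + k(133, 250)) = 1/(-18710 + 133*(-2 + 133**2)/(1 + 133**2)) = 1/(-18710 + 133*(-2 + 17689)/(1 + 17689)) = 1/(-18710 + 133*17687/17690) = 1/(-18710 + 133*(1/17690)*17687) = 1/(-18710 + 2352371/17690) = 1/(-328627529/17690) = -17690/328627529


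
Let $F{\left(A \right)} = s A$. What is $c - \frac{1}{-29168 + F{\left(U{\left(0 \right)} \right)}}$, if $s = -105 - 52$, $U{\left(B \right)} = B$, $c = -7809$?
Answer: $- \frac{227772911}{29168} \approx -7809.0$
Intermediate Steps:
$s = -157$ ($s = -105 - 52 = -157$)
$F{\left(A \right)} = - 157 A$
$c - \frac{1}{-29168 + F{\left(U{\left(0 \right)} \right)}} = -7809 - \frac{1}{-29168 - 0} = -7809 - \frac{1}{-29168 + 0} = -7809 - \frac{1}{-29168} = -7809 - - \frac{1}{29168} = -7809 + \frac{1}{29168} = - \frac{227772911}{29168}$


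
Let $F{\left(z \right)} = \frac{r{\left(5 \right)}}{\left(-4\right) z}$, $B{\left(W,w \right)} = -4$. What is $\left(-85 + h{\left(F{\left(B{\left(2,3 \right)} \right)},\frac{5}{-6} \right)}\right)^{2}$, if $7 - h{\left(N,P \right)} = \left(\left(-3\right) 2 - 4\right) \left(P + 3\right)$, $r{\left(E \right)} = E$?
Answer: $\frac{28561}{9} \approx 3173.4$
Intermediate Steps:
$F{\left(z \right)} = - \frac{5}{4 z}$ ($F{\left(z \right)} = \frac{5}{\left(-4\right) z} = 5 \left(- \frac{1}{4 z}\right) = - \frac{5}{4 z}$)
$h{\left(N,P \right)} = 37 + 10 P$ ($h{\left(N,P \right)} = 7 - \left(\left(-3\right) 2 - 4\right) \left(P + 3\right) = 7 - \left(-6 - 4\right) \left(3 + P\right) = 7 - - 10 \left(3 + P\right) = 7 - \left(-30 - 10 P\right) = 7 + \left(30 + 10 P\right) = 37 + 10 P$)
$\left(-85 + h{\left(F{\left(B{\left(2,3 \right)} \right)},\frac{5}{-6} \right)}\right)^{2} = \left(-85 + \left(37 + 10 \frac{5}{-6}\right)\right)^{2} = \left(-85 + \left(37 + 10 \cdot 5 \left(- \frac{1}{6}\right)\right)\right)^{2} = \left(-85 + \left(37 + 10 \left(- \frac{5}{6}\right)\right)\right)^{2} = \left(-85 + \left(37 - \frac{25}{3}\right)\right)^{2} = \left(-85 + \frac{86}{3}\right)^{2} = \left(- \frac{169}{3}\right)^{2} = \frac{28561}{9}$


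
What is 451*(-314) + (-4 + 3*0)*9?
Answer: -141650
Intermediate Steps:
451*(-314) + (-4 + 3*0)*9 = -141614 + (-4 + 0)*9 = -141614 - 4*9 = -141614 - 36 = -141650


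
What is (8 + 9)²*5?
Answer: 1445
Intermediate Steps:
(8 + 9)²*5 = 17²*5 = 289*5 = 1445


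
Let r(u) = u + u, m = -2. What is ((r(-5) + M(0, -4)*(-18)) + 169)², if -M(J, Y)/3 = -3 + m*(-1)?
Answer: 11025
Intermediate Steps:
r(u) = 2*u
M(J, Y) = 3 (M(J, Y) = -3*(-3 - 2*(-1)) = -3*(-3 + 2) = -3*(-1) = 3)
((r(-5) + M(0, -4)*(-18)) + 169)² = ((2*(-5) + 3*(-18)) + 169)² = ((-10 - 54) + 169)² = (-64 + 169)² = 105² = 11025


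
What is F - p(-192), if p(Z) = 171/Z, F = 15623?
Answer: 999929/64 ≈ 15624.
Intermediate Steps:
F - p(-192) = 15623 - 171/(-192) = 15623 - 171*(-1)/192 = 15623 - 1*(-57/64) = 15623 + 57/64 = 999929/64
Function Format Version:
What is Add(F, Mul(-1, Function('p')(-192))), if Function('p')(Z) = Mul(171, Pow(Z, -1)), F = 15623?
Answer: Rational(999929, 64) ≈ 15624.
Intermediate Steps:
Add(F, Mul(-1, Function('p')(-192))) = Add(15623, Mul(-1, Mul(171, Pow(-192, -1)))) = Add(15623, Mul(-1, Mul(171, Rational(-1, 192)))) = Add(15623, Mul(-1, Rational(-57, 64))) = Add(15623, Rational(57, 64)) = Rational(999929, 64)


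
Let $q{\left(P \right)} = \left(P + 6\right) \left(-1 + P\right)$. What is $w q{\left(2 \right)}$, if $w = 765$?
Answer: $6120$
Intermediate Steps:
$q{\left(P \right)} = \left(-1 + P\right) \left(6 + P\right)$ ($q{\left(P \right)} = \left(6 + P\right) \left(-1 + P\right) = \left(-1 + P\right) \left(6 + P\right)$)
$w q{\left(2 \right)} = 765 \left(-6 + 2^{2} + 5 \cdot 2\right) = 765 \left(-6 + 4 + 10\right) = 765 \cdot 8 = 6120$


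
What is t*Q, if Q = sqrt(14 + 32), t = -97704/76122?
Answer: -5428*sqrt(46)/4229 ≈ -8.7052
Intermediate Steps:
t = -5428/4229 (t = -97704*1/76122 = -5428/4229 ≈ -1.2835)
Q = sqrt(46) ≈ 6.7823
t*Q = -5428*sqrt(46)/4229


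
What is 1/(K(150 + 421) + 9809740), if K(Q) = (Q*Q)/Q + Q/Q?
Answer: 1/9810312 ≈ 1.0193e-7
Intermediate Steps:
K(Q) = 1 + Q (K(Q) = Q**2/Q + 1 = Q + 1 = 1 + Q)
1/(K(150 + 421) + 9809740) = 1/((1 + (150 + 421)) + 9809740) = 1/((1 + 571) + 9809740) = 1/(572 + 9809740) = 1/9810312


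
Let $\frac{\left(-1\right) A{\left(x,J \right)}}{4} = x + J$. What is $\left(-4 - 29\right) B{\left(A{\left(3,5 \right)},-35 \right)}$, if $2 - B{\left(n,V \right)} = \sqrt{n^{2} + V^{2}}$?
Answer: $-66 + 33 \sqrt{2249} \approx 1499.0$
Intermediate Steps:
$A{\left(x,J \right)} = - 4 J - 4 x$ ($A{\left(x,J \right)} = - 4 \left(x + J\right) = - 4 \left(J + x\right) = - 4 J - 4 x$)
$B{\left(n,V \right)} = 2 - \sqrt{V^{2} + n^{2}}$ ($B{\left(n,V \right)} = 2 - \sqrt{n^{2} + V^{2}} = 2 - \sqrt{V^{2} + n^{2}}$)
$\left(-4 - 29\right) B{\left(A{\left(3,5 \right)},-35 \right)} = \left(-4 - 29\right) \left(2 - \sqrt{\left(-35\right)^{2} + \left(\left(-4\right) 5 - 12\right)^{2}}\right) = - 33 \left(2 - \sqrt{1225 + \left(-20 - 12\right)^{2}}\right) = - 33 \left(2 - \sqrt{1225 + \left(-32\right)^{2}}\right) = - 33 \left(2 - \sqrt{1225 + 1024}\right) = - 33 \left(2 - \sqrt{2249}\right) = -66 + 33 \sqrt{2249}$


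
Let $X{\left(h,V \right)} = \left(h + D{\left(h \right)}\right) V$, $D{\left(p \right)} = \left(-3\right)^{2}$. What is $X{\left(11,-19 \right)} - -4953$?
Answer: $4573$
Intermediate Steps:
$D{\left(p \right)} = 9$
$X{\left(h,V \right)} = V \left(9 + h\right)$ ($X{\left(h,V \right)} = \left(h + 9\right) V = \left(9 + h\right) V = V \left(9 + h\right)$)
$X{\left(11,-19 \right)} - -4953 = - 19 \left(9 + 11\right) - -4953 = \left(-19\right) 20 + 4953 = -380 + 4953 = 4573$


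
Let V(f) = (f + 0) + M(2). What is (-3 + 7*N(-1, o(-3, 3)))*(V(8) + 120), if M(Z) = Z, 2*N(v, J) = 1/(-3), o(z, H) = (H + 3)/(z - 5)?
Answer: -1625/3 ≈ -541.67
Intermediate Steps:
o(z, H) = (3 + H)/(-5 + z)
N(v, J) = -⅙ (N(v, J) = (½)/(-3) = (½)*(-⅓) = -⅙)
V(f) = 2 + f (V(f) = (f + 0) + 2 = f + 2 = 2 + f)
(-3 + 7*N(-1, o(-3, 3)))*(V(8) + 120) = (-3 + 7*(-⅙))*((2 + 8) + 120) = (-3 - 7/6)*(10 + 120) = -25/6*130 = -1625/3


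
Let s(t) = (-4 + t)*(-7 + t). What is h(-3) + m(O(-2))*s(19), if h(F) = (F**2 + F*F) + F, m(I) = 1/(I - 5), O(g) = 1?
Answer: -30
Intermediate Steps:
m(I) = 1/(-5 + I)
s(t) = (-7 + t)*(-4 + t)
h(F) = F + 2*F**2 (h(F) = (F**2 + F**2) + F = 2*F**2 + F = F + 2*F**2)
h(-3) + m(O(-2))*s(19) = -3*(1 + 2*(-3)) + (28 + 19**2 - 11*19)/(-5 + 1) = -3*(1 - 6) + (28 + 361 - 209)/(-4) = -3*(-5) - 1/4*180 = 15 - 45 = -30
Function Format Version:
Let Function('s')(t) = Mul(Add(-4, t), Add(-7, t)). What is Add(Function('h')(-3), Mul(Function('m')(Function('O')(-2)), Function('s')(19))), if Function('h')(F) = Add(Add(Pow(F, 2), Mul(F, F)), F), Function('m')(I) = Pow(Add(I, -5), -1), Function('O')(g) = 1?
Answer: -30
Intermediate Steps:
Function('m')(I) = Pow(Add(-5, I), -1)
Function('s')(t) = Mul(Add(-7, t), Add(-4, t))
Function('h')(F) = Add(F, Mul(2, Pow(F, 2))) (Function('h')(F) = Add(Add(Pow(F, 2), Pow(F, 2)), F) = Add(Mul(2, Pow(F, 2)), F) = Add(F, Mul(2, Pow(F, 2))))
Add(Function('h')(-3), Mul(Function('m')(Function('O')(-2)), Function('s')(19))) = Add(Mul(-3, Add(1, Mul(2, -3))), Mul(Pow(Add(-5, 1), -1), Add(28, Pow(19, 2), Mul(-11, 19)))) = Add(Mul(-3, Add(1, -6)), Mul(Pow(-4, -1), Add(28, 361, -209))) = Add(Mul(-3, -5), Mul(Rational(-1, 4), 180)) = Add(15, -45) = -30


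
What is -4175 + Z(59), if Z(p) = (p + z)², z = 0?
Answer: -694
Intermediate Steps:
Z(p) = p² (Z(p) = (p + 0)² = p²)
-4175 + Z(59) = -4175 + 59² = -4175 + 3481 = -694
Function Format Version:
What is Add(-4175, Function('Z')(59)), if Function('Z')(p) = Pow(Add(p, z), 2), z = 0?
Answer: -694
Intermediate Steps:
Function('Z')(p) = Pow(p, 2) (Function('Z')(p) = Pow(Add(p, 0), 2) = Pow(p, 2))
Add(-4175, Function('Z')(59)) = Add(-4175, Pow(59, 2)) = Add(-4175, 3481) = -694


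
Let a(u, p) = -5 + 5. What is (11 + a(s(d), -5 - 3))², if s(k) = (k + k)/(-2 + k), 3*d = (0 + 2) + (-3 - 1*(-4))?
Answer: 121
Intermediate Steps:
d = 1 (d = ((0 + 2) + (-3 - 1*(-4)))/3 = (2 + (-3 + 4))/3 = (2 + 1)/3 = (⅓)*3 = 1)
s(k) = 2*k/(-2 + k) (s(k) = (2*k)/(-2 + k) = 2*k/(-2 + k))
a(u, p) = 0
(11 + a(s(d), -5 - 3))² = (11 + 0)² = 11² = 121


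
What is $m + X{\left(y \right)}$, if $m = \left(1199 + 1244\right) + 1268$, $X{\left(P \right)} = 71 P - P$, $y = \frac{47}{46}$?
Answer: $\frac{86998}{23} \approx 3782.5$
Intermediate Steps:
$y = \frac{47}{46}$ ($y = 47 \cdot \frac{1}{46} = \frac{47}{46} \approx 1.0217$)
$X{\left(P \right)} = 70 P$
$m = 3711$ ($m = 2443 + 1268 = 3711$)
$m + X{\left(y \right)} = 3711 + 70 \cdot \frac{47}{46} = 3711 + \frac{1645}{23} = \frac{86998}{23}$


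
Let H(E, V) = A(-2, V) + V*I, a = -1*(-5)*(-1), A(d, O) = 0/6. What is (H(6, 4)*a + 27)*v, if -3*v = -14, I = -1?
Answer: 658/3 ≈ 219.33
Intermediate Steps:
A(d, O) = 0 (A(d, O) = 0*(⅙) = 0)
v = 14/3 (v = -⅓*(-14) = 14/3 ≈ 4.6667)
a = -5 (a = 5*(-1) = -5)
H(E, V) = -V (H(E, V) = 0 + V*(-1) = 0 - V = -V)
(H(6, 4)*a + 27)*v = (-1*4*(-5) + 27)*(14/3) = (-4*(-5) + 27)*(14/3) = (20 + 27)*(14/3) = 47*(14/3) = 658/3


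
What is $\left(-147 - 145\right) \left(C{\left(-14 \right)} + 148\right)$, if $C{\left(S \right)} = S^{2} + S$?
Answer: $-96360$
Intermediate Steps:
$C{\left(S \right)} = S + S^{2}$
$\left(-147 - 145\right) \left(C{\left(-14 \right)} + 148\right) = \left(-147 - 145\right) \left(- 14 \left(1 - 14\right) + 148\right) = - 292 \left(\left(-14\right) \left(-13\right) + 148\right) = - 292 \left(182 + 148\right) = \left(-292\right) 330 = -96360$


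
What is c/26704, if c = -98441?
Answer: -98441/26704 ≈ -3.6864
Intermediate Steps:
c/26704 = -98441/26704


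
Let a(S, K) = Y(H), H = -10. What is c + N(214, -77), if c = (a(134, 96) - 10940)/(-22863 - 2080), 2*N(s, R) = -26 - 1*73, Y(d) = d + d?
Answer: -2447437/49886 ≈ -49.061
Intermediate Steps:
Y(d) = 2*d
N(s, R) = -99/2 (N(s, R) = (-26 - 1*73)/2 = (-26 - 73)/2 = (1/2)*(-99) = -99/2)
a(S, K) = -20 (a(S, K) = 2*(-10) = -20)
c = 10960/24943 (c = (-20 - 10940)/(-22863 - 2080) = -10960/(-24943) = -10960*(-1/24943) = 10960/24943 ≈ 0.43940)
c + N(214, -77) = 10960/24943 - 99/2 = -2447437/49886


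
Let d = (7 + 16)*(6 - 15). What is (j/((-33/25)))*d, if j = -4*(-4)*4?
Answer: 110400/11 ≈ 10036.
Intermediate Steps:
j = 64 (j = 16*4 = 64)
d = -207 (d = 23*(-9) = -207)
(j/((-33/25)))*d = (64/(-33/25))*(-207) = -25/33*64*(-207) = -1600/33*(-207) = 110400/11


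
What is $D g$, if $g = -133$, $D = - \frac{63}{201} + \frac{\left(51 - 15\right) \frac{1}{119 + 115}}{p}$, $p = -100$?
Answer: $\frac{1824361}{43550} \approx 41.891$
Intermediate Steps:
$D = - \frac{13717}{43550}$ ($D = - \frac{63}{201} + \frac{\left(51 - 15\right) \frac{1}{119 + 115}}{-100} = \left(-63\right) \frac{1}{201} + \frac{36}{234} \left(- \frac{1}{100}\right) = - \frac{21}{67} + 36 \cdot \frac{1}{234} \left(- \frac{1}{100}\right) = - \frac{21}{67} + \frac{2}{13} \left(- \frac{1}{100}\right) = - \frac{21}{67} - \frac{1}{650} = - \frac{13717}{43550} \approx -0.31497$)
$D g = \left(- \frac{13717}{43550}\right) \left(-133\right) = \frac{1824361}{43550}$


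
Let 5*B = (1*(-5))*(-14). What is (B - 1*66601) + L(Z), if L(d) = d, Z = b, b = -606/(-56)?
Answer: -1864133/28 ≈ -66576.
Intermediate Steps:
b = 303/28 (b = -606*(-1/56) = 303/28 ≈ 10.821)
Z = 303/28 ≈ 10.821
B = 14 (B = ((1*(-5))*(-14))/5 = (-5*(-14))/5 = (⅕)*70 = 14)
(B - 1*66601) + L(Z) = (14 - 1*66601) + 303/28 = (14 - 66601) + 303/28 = -66587 + 303/28 = -1864133/28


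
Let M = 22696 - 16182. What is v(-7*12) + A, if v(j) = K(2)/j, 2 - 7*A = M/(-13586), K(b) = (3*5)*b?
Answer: -279/95102 ≈ -0.0029337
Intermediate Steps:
K(b) = 15*b
M = 6514
A = 16843/47551 (A = 2/7 - 6514/(7*(-13586)) = 2/7 - 6514*(-1)/(7*13586) = 2/7 - ⅐*(-3257/6793) = 2/7 + 3257/47551 = 16843/47551 ≈ 0.35421)
v(j) = 30/j (v(j) = (15*2)/j = 30/j)
v(-7*12) + A = 30/((-7*12)) + 16843/47551 = 30/(-84) + 16843/47551 = 30*(-1/84) + 16843/47551 = -5/14 + 16843/47551 = -279/95102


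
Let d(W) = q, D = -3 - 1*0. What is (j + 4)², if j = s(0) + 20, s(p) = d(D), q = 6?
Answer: 900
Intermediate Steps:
D = -3 (D = -3 + 0 = -3)
d(W) = 6
s(p) = 6
j = 26 (j = 6 + 20 = 26)
(j + 4)² = (26 + 4)² = 30² = 900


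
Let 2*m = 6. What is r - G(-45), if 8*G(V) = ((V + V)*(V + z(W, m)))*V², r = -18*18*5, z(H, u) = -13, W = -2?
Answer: -2645865/2 ≈ -1.3229e+6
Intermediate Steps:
m = 3 (m = (½)*6 = 3)
r = -1620 (r = -324*5 = -1620)
G(V) = V³*(-13 + V)/4 (G(V) = (((V + V)*(V - 13))*V²)/8 = (((2*V)*(-13 + V))*V²)/8 = ((2*V*(-13 + V))*V²)/8 = (2*V³*(-13 + V))/8 = V³*(-13 + V)/4)
r - G(-45) = -1620 - (-45)³*(-13 - 45)/4 = -1620 - (-91125)*(-58)/4 = -1620 - 1*2642625/2 = -1620 - 2642625/2 = -2645865/2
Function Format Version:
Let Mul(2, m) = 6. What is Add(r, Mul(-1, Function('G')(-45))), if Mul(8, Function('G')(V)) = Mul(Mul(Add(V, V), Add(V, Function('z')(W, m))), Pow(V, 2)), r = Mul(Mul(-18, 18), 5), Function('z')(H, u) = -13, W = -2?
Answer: Rational(-2645865, 2) ≈ -1.3229e+6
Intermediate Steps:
m = 3 (m = Mul(Rational(1, 2), 6) = 3)
r = -1620 (r = Mul(-324, 5) = -1620)
Function('G')(V) = Mul(Rational(1, 4), Pow(V, 3), Add(-13, V)) (Function('G')(V) = Mul(Rational(1, 8), Mul(Mul(Add(V, V), Add(V, -13)), Pow(V, 2))) = Mul(Rational(1, 8), Mul(Mul(Mul(2, V), Add(-13, V)), Pow(V, 2))) = Mul(Rational(1, 8), Mul(Mul(2, V, Add(-13, V)), Pow(V, 2))) = Mul(Rational(1, 8), Mul(2, Pow(V, 3), Add(-13, V))) = Mul(Rational(1, 4), Pow(V, 3), Add(-13, V)))
Add(r, Mul(-1, Function('G')(-45))) = Add(-1620, Mul(-1, Mul(Rational(1, 4), Pow(-45, 3), Add(-13, -45)))) = Add(-1620, Mul(-1, Mul(Rational(1, 4), -91125, -58))) = Add(-1620, Mul(-1, Rational(2642625, 2))) = Add(-1620, Rational(-2642625, 2)) = Rational(-2645865, 2)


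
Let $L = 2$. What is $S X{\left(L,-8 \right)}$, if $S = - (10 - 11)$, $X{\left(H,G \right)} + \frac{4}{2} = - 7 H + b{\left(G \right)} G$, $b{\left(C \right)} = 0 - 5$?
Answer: $24$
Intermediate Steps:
$b{\left(C \right)} = -5$ ($b{\left(C \right)} = 0 - 5 = -5$)
$X{\left(H,G \right)} = -2 - 7 H - 5 G$ ($X{\left(H,G \right)} = -2 - \left(5 G + 7 H\right) = -2 - 7 H - 5 G$)
$S = 1$ ($S = \left(-1\right) \left(-1\right) = 1$)
$S X{\left(L,-8 \right)} = 1 \left(-2 - 14 - -40\right) = 1 \left(-2 - 14 + 40\right) = 1 \cdot 24 = 24$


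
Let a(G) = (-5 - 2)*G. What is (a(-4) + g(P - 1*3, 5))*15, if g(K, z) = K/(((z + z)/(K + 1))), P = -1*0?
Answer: 429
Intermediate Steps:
a(G) = -7*G
P = 0
g(K, z) = K*(1 + K)/(2*z) (g(K, z) = K/(((2*z)/(1 + K))) = K/((2*z/(1 + K))) = K*((1 + K)/(2*z)) = K*(1 + K)/(2*z))
(a(-4) + g(P - 1*3, 5))*15 = (-7*(-4) + (½)*(0 - 1*3)*(1 + (0 - 1*3))/5)*15 = (28 + (½)*(0 - 3)*(⅕)*(1 + (0 - 3)))*15 = (28 + (½)*(-3)*(⅕)*(1 - 3))*15 = (28 + (½)*(-3)*(⅕)*(-2))*15 = (28 + ⅗)*15 = (143/5)*15 = 429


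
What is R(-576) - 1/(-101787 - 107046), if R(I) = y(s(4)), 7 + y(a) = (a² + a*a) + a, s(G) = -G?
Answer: 4385494/208833 ≈ 21.000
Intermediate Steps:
y(a) = -7 + a + 2*a² (y(a) = -7 + ((a² + a*a) + a) = -7 + ((a² + a²) + a) = -7 + (2*a² + a) = -7 + (a + 2*a²) = -7 + a + 2*a²)
R(I) = 21 (R(I) = -7 - 1*4 + 2*(-1*4)² = -7 - 4 + 2*(-4)² = -7 - 4 + 2*16 = -7 - 4 + 32 = 21)
R(-576) - 1/(-101787 - 107046) = 21 - 1/(-101787 - 107046) = 21 - 1/(-208833) = 21 - 1*(-1/208833) = 21 + 1/208833 = 4385494/208833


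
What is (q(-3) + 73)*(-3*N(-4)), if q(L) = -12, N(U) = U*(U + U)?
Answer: -5856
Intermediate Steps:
N(U) = 2*U² (N(U) = U*(2*U) = 2*U²)
(q(-3) + 73)*(-3*N(-4)) = (-12 + 73)*(-6*(-4)²) = 61*(-6*16) = 61*(-3*32) = 61*(-96) = -5856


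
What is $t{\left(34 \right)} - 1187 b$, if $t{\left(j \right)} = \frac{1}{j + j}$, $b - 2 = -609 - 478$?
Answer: $\frac{87576861}{68} \approx 1.2879 \cdot 10^{6}$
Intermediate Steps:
$b = -1085$ ($b = 2 - 1087 = -1085$)
$t{\left(j \right)} = \frac{1}{2 j}$
$t{\left(34 \right)} - 1187 b = \frac{1}{2 \cdot 34} - -1287895 = \frac{1}{2} \cdot \frac{1}{34} + 1287895 = \frac{1}{68} + 1287895 = \frac{87576861}{68}$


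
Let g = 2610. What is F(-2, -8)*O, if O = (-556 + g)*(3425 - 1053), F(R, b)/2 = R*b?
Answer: 155906816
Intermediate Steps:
F(R, b) = 2*R*b (F(R, b) = 2*(R*b) = 2*R*b)
O = 4872088 (O = (-556 + 2610)*(3425 - 1053) = 2054*2372 = 4872088)
F(-2, -8)*O = (2*(-2)*(-8))*4872088 = 32*4872088 = 155906816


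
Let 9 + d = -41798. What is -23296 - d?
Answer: 18511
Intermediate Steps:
d = -41807 (d = -9 - 41798 = -41807)
-23296 - d = -23296 - 1*(-41807) = -23296 + 41807 = 18511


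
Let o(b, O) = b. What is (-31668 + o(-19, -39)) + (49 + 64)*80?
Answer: -22647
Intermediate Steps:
(-31668 + o(-19, -39)) + (49 + 64)*80 = (-31668 - 19) + (49 + 64)*80 = -31687 + 113*80 = -31687 + 9040 = -22647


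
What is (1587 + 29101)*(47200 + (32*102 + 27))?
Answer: 1549467808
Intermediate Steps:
(1587 + 29101)*(47200 + (32*102 + 27)) = 30688*(47200 + (3264 + 27)) = 30688*(47200 + 3291) = 30688*50491 = 1549467808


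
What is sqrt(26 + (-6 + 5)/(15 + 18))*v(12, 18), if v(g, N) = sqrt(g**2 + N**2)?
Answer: 2*sqrt(367653)/11 ≈ 110.24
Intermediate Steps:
v(g, N) = sqrt(N**2 + g**2)
sqrt(26 + (-6 + 5)/(15 + 18))*v(12, 18) = sqrt(26 + (-6 + 5)/(15 + 18))*sqrt(18**2 + 12**2) = sqrt(26 - 1/33)*sqrt(324 + 144) = sqrt(26 - 1*1/33)*sqrt(468) = sqrt(26 - 1/33)*(6*sqrt(13)) = sqrt(857/33)*(6*sqrt(13)) = (sqrt(28281)/33)*(6*sqrt(13)) = 2*sqrt(367653)/11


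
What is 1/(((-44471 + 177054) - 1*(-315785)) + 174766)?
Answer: 1/623134 ≈ 1.6048e-6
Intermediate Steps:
1/(((-44471 + 177054) - 1*(-315785)) + 174766) = 1/((132583 + 315785) + 174766) = 1/(448368 + 174766) = 1/623134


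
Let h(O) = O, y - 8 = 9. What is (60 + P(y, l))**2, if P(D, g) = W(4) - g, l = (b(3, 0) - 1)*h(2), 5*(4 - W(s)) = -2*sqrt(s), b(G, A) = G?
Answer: 92416/25 ≈ 3696.6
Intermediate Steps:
y = 17 (y = 8 + 9 = 17)
W(s) = 4 + 2*sqrt(s)/5 (W(s) = 4 - (-2)*sqrt(s)/5 = 4 + 2*sqrt(s)/5)
l = 4 (l = (3 - 1)*2 = 2*2 = 4)
P(D, g) = 24/5 - g (P(D, g) = (4 + 2*sqrt(4)/5) - g = (4 + (2/5)*2) - g = (4 + 4/5) - g = 24/5 - g)
(60 + P(y, l))**2 = (60 + (24/5 - 1*4))**2 = (60 + (24/5 - 4))**2 = (60 + 4/5)**2 = (304/5)**2 = 92416/25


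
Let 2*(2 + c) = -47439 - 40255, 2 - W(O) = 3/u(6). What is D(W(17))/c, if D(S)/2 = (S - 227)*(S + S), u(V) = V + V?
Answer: 6307/175396 ≈ 0.035959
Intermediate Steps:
u(V) = 2*V
W(O) = 7/4 (W(O) = 2 - 3/(2*6) = 2 - 3/12 = 2 - 1*¼ = 2 - ¼ = 7/4)
D(S) = 4*S*(-227 + S) (D(S) = 2*((S - 227)*(S + S)) = 2*((-227 + S)*(2*S)) = 2*(2*S*(-227 + S)) = 4*S*(-227 + S))
c = -43849 (c = -2 + (-47439 - 40255)/2 = -2 + (½)*(-87694) = -2 - 43847 = -43849)
D(W(17))/c = (4*(7/4)*(-227 + 7/4))/(-43849) = (4*(7/4)*(-901/4))*(-1/43849) = -6307/4*(-1/43849) = 6307/175396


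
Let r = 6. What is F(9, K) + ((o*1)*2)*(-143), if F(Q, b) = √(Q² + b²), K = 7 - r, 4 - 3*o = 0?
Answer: -1144/3 + √82 ≈ -372.28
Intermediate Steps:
o = 4/3 (o = 4/3 - ⅓*0 = 4/3 + 0 = 4/3 ≈ 1.3333)
K = 1 (K = 7 - 1*6 = 7 - 6 = 1)
F(9, K) + ((o*1)*2)*(-143) = √(9² + 1²) + (((4/3)*1)*2)*(-143) = √(81 + 1) + ((4/3)*2)*(-143) = √82 + (8/3)*(-143) = √82 - 1144/3 = -1144/3 + √82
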